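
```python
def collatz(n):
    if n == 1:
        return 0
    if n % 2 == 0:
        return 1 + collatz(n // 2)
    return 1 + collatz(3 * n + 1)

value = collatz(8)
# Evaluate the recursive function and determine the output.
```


collatz(8)
8 is even -> collatz(4)
4 is even -> collatz(2)
2 is even -> collatz(1)
Reached 1 after 3 steps
= 3


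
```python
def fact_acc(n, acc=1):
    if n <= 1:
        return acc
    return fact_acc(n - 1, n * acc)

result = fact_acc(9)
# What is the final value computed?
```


fact_acc(9, 1)
= fact_acc(8, 9 * 1) = fact_acc(8, 9)
= fact_acc(7, 8 * 9) = fact_acc(7, 72)
= fact_acc(6, 7 * 72) = fact_acc(6, 504)
= fact_acc(5, 6 * 504) = fact_acc(5, 3024)
= fact_acc(4, 5 * 3024) = fact_acc(4, 15120)
= fact_acc(3, 4 * 15120) = fact_acc(3, 60480)
= fact_acc(2, 3 * 60480) = fact_acc(2, 181440)
= fact_acc(1, 2 * 181440) = fact_acc(1, 362880)
n <= 1, return acc = 362880


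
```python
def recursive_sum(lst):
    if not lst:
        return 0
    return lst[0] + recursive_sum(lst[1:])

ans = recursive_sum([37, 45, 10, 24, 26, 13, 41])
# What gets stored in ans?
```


recursive_sum([37, 45, 10, 24, 26, 13, 41])
= 37 + recursive_sum([45, 10, 24, 26, 13, 41])
= 37 + 45 + recursive_sum([10, 24, 26, 13, 41])
= 37 + 45 + 10 + recursive_sum([24, 26, 13, 41])
= 37 + 45 + 10 + 24 + recursive_sum([26, 13, 41])
= 37 + 45 + 10 + 24 + 26 + recursive_sum([13, 41])
= 37 + 45 + 10 + 24 + 26 + 13 + recursive_sum([41])
= 37 + 45 + 10 + 24 + 26 + 13 + 41 + recursive_sum([])
= 37 + 45 + 10 + 24 + 26 + 13 + 41 + 0
= 196


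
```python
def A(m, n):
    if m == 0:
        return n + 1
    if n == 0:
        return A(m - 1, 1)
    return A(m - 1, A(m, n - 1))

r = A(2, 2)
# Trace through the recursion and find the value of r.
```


A(2, 2)
= A(1, A(2, 1))
First compute A(2, 1) = 5
= A(1, 5)
= 7


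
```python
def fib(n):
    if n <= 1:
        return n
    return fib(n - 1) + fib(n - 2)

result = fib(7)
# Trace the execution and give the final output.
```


fib(7)
= fib(6) + fib(5)
= (fib(5) + fib(4)) + fib(5)
Computing bottom-up: fib(0)=0, fib(1)=1, fib(2)=1, fib(3)=2, fib(4)=3, fib(5)=5, fib(6)=8, fib(7)=13
= 13


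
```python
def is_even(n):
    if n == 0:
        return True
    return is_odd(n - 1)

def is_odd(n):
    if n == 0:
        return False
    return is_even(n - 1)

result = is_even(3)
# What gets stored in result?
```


is_even(3)
= is_odd(2)
= is_even(1)
= is_odd(0)
n == 0: return False
= False


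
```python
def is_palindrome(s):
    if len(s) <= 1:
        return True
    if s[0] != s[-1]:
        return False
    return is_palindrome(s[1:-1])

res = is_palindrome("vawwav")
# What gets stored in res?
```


is_palindrome("vawwav")
"vawwav": s[0]='v' == s[-1]='v' -> is_palindrome("awwa")
"awwa": s[0]='a' == s[-1]='a' -> is_palindrome("ww")
"ww": s[0]='w' == s[-1]='w' -> is_palindrome("")
"": len <= 1 -> True
= True


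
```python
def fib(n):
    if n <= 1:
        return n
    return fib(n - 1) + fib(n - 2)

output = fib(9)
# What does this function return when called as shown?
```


fib(9)
= fib(8) + fib(7)
= (fib(7) + fib(6)) + fib(7)
Computing bottom-up: fib(0)=0, fib(1)=1, fib(2)=1, fib(3)=2, fib(4)=3, fib(5)=5, fib(6)=8, fib(7)=13, fib(8)=21, fib(9)=34
= 34


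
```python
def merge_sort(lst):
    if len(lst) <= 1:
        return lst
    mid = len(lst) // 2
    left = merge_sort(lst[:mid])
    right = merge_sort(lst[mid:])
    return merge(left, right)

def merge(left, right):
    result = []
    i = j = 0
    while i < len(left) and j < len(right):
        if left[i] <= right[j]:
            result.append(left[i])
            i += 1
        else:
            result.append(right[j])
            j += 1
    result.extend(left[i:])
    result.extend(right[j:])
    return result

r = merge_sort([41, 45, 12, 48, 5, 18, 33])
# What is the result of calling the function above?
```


merge_sort([41, 45, 12, 48, 5, 18, 33])
Split into [41, 45, 12] and [48, 5, 18, 33]
Left sorted: [12, 41, 45]
Right sorted: [5, 18, 33, 48]
Merge [12, 41, 45] and [5, 18, 33, 48]
= [5, 12, 18, 33, 41, 45, 48]


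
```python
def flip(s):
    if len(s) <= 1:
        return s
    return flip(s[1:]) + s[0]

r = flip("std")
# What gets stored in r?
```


flip("std")
= flip("td") + "s"
= flip("d") + "t" + "s"
= "d" + "t" + "s"
= "dts"


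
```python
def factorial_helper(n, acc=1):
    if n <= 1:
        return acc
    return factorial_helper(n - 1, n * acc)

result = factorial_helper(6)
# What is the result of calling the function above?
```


factorial_helper(6, 1)
= factorial_helper(5, 6 * 1) = factorial_helper(5, 6)
= factorial_helper(4, 5 * 6) = factorial_helper(4, 30)
= factorial_helper(3, 4 * 30) = factorial_helper(3, 120)
= factorial_helper(2, 3 * 120) = factorial_helper(2, 360)
= factorial_helper(1, 2 * 360) = factorial_helper(1, 720)
n <= 1, return acc = 720


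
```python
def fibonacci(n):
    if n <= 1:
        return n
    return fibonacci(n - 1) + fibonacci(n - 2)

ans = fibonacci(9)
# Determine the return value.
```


fibonacci(9)
= fibonacci(8) + fibonacci(7)
= (fibonacci(7) + fibonacci(6)) + fibonacci(7)
Computing bottom-up: fibonacci(0)=0, fibonacci(1)=1, fibonacci(2)=1, fibonacci(3)=2, fibonacci(4)=3, fibonacci(5)=5, fibonacci(6)=8, fibonacci(7)=13, fibonacci(8)=21, fibonacci(9)=34
= 34


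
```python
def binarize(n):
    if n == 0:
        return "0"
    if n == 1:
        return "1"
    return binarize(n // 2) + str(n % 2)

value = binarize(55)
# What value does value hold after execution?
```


binarize(55)
= binarize(27) + "1"
= binarize(13) + "1" + "1"
= binarize(6) + "1" + "1" + "1"
= binarize(3) + "0" + "1" + "1" + "1"
= binarize(1) + "1" + "0" + "1" + "1" + "1"
= "1" + "1" + "0" + "1" + "1" + "1"
= "110111"


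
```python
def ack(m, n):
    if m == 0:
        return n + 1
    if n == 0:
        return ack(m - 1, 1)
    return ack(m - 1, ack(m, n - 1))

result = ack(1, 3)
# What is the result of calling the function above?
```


ack(1, 3)
= ack(0, ack(1, 2))
First compute ack(1, 2) = 4
= ack(0, 4)
= 5


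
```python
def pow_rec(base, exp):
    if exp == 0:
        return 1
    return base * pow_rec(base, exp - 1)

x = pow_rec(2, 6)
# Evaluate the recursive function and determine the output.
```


pow_rec(2, 6)
= 2 * pow_rec(2, 5)
= 2 * 2 * pow_rec(2, 4)
= 2 * 2 * 2 * pow_rec(2, 3)
= 2 * 2 * 2 * 2 * pow_rec(2, 2)
= 2 * 2 * 2 * 2 * 2 * pow_rec(2, 1)
= 2 * 2 * 2 * 2 * 2 * 2 * pow_rec(2, 0)
= 2 * 2 * 2 * 2 * 2 * 2 * 1
= 64


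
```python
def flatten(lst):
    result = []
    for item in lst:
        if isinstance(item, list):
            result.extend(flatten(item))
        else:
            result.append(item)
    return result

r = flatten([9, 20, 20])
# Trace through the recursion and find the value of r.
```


flatten([9, 20, 20])
Processing each element:
  9 is not a list -> append 9
  20 is not a list -> append 20
  20 is not a list -> append 20
= [9, 20, 20]


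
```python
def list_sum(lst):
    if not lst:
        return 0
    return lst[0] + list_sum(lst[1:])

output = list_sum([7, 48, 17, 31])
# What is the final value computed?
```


list_sum([7, 48, 17, 31])
= 7 + list_sum([48, 17, 31])
= 7 + 48 + list_sum([17, 31])
= 7 + 48 + 17 + list_sum([31])
= 7 + 48 + 17 + 31 + list_sum([])
= 7 + 48 + 17 + 31 + 0
= 103


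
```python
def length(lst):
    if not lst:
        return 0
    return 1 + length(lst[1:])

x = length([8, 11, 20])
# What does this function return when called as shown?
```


length([8, 11, 20])
= 1 + length([11, 20])
= 1 + 1 + length([20])
= 1 + 1 + 1 + length([])
= 1 + 1 + 1 + 0
= 3


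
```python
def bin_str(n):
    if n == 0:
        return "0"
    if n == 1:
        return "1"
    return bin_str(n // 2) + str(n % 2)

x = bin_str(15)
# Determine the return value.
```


bin_str(15)
= bin_str(7) + "1"
= bin_str(3) + "1" + "1"
= bin_str(1) + "1" + "1" + "1"
= "1" + "1" + "1" + "1"
= "1111"


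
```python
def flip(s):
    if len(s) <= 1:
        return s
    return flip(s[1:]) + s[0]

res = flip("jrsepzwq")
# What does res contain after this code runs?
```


flip("jrsepzwq")
= flip("rsepzwq") + "j"
= flip("sepzwq") + "r" + "j"
= flip("epzwq") + "s" + "r" + "j"
= flip("pzwq") + "e" + "s" + "r" + "j"
= flip("zwq") + "p" + "e" + "s" + "r" + "j"
= flip("wq") + "z" + "p" + "e" + "s" + "r" + "j"
= flip("q") + "w" + "z" + "p" + "e" + "s" + "r" + "j"
= "q" + "w" + "z" + "p" + "e" + "s" + "r" + "j"
= "qwzpesrj"


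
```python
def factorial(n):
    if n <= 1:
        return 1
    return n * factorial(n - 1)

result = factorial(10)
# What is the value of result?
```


factorial(10)
= 10 * factorial(9)
= 10 * 9 * factorial(8)
= 10 * 9 * 8 * factorial(7)
= 10 * 9 * 8 * 7 * factorial(6)
= 10 * 9 * 8 * 7 * 6 * factorial(5)
= 10 * 9 * 8 * 7 * 6 * 5 * factorial(4)
= 10 * 9 * 8 * 7 * 6 * 5 * 4 * factorial(3)
= 10 * 9 * 8 * 7 * 6 * 5 * 4 * 3 * factorial(2)
= 10 * 9 * 8 * 7 * 6 * 5 * 4 * 3 * 2 * factorial(1)
= 10 * 9 * 8 * 7 * 6 * 5 * 4 * 3 * 2 * 1
= 3628800


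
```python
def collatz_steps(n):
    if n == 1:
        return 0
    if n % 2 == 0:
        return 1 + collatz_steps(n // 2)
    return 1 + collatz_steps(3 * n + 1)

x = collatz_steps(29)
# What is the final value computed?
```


collatz_steps(29)
29 is odd -> 3*29+1 = 88 -> collatz_steps(88)
88 is even -> collatz_steps(44)
44 is even -> collatz_steps(22)
22 is even -> collatz_steps(11)
11 is odd -> 3*11+1 = 34 -> collatz_steps(34)
34 is even -> collatz_steps(17)
17 is odd -> 3*17+1 = 52 -> collatz_steps(52)
52 is even -> collatz_steps(26)
26 is even -> collatz_steps(13)
13 is odd -> 3*13+1 = 40 -> collatz_steps(40)
40 is even -> collatz_steps(20)
20 is even -> collatz_steps(10)
10 is even -> collatz_steps(5)
5 is odd -> 3*5+1 = 16 -> collatz_steps(16)
16 is even -> collatz_steps(8)
8 is even -> collatz_steps(4)
4 is even -> collatz_steps(2)
2 is even -> collatz_steps(1)
Reached 1 after 18 steps
= 18


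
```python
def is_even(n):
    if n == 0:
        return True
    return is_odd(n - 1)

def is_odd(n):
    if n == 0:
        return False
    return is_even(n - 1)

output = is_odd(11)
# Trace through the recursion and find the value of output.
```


is_odd(11)
= is_even(10)
= is_odd(9)
= is_even(8)
= is_odd(7)
= is_even(6)
= is_odd(5)
= is_even(4)
= is_odd(3)
= is_even(2)
= is_odd(1)
= is_even(0)
n == 0: return True
= True


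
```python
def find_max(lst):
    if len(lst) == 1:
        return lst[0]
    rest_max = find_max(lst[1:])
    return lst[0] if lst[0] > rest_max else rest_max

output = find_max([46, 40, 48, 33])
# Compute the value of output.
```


find_max([46, 40, 48, 33])
= compare 46 with find_max([40, 48, 33])
= compare 40 with find_max([48, 33])
= compare 48 with find_max([33])
Base: find_max([33]) = 33
compare 48 with 33: max = 48
compare 40 with 48: max = 48
compare 46 with 48: max = 48
= 48


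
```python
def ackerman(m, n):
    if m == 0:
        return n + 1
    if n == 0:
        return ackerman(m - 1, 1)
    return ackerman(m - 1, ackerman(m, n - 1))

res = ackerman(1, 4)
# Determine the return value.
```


ackerman(1, 4)
= ackerman(0, ackerman(1, 3))
First compute ackerman(1, 3) = 5
= ackerman(0, 5)
= 6


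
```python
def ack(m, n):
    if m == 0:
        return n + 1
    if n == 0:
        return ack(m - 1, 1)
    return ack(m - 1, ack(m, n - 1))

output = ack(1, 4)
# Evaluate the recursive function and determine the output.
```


ack(1, 4)
= ack(0, ack(1, 3))
First compute ack(1, 3) = 5
= ack(0, 5)
= 6


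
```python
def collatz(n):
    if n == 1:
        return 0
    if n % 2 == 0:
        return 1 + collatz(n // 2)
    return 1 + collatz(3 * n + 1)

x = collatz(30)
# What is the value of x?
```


collatz(30)
30 is even -> collatz(15)
15 is odd -> 3*15+1 = 46 -> collatz(46)
46 is even -> collatz(23)
23 is odd -> 3*23+1 = 70 -> collatz(70)
70 is even -> collatz(35)
35 is odd -> 3*35+1 = 106 -> collatz(106)
106 is even -> collatz(53)
53 is odd -> 3*53+1 = 160 -> collatz(160)
160 is even -> collatz(80)
80 is even -> collatz(40)
40 is even -> collatz(20)
20 is even -> collatz(10)
10 is even -> collatz(5)
5 is odd -> 3*5+1 = 16 -> collatz(16)
16 is even -> collatz(8)
8 is even -> collatz(4)
4 is even -> collatz(2)
2 is even -> collatz(1)
Reached 1 after 18 steps
= 18


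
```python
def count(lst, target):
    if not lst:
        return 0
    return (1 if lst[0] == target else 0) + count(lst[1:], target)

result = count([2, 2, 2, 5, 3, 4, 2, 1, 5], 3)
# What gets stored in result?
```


count([2, 2, 2, 5, 3, 4, 2, 1, 5], 3)
lst[0]=2 != 3: 0 + count([2, 2, 5, 3, 4, 2, 1, 5], 3)
lst[0]=2 != 3: 0 + count([2, 5, 3, 4, 2, 1, 5], 3)
lst[0]=2 != 3: 0 + count([5, 3, 4, 2, 1, 5], 3)
lst[0]=5 != 3: 0 + count([3, 4, 2, 1, 5], 3)
lst[0]=3 == 3: 1 + count([4, 2, 1, 5], 3)
lst[0]=4 != 3: 0 + count([2, 1, 5], 3)
lst[0]=2 != 3: 0 + count([1, 5], 3)
lst[0]=1 != 3: 0 + count([5], 3)
lst[0]=5 != 3: 0 + count([], 3)
= 1


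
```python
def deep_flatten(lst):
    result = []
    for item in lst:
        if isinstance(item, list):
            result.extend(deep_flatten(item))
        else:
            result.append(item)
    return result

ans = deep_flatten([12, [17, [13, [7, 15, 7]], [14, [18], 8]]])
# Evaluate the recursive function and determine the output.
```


deep_flatten([12, [17, [13, [7, 15, 7]], [14, [18], 8]]])
Processing each element:
  12 is not a list -> append 12
  [17, [13, [7, 15, 7]], [14, [18], 8]] is a list -> deep_flatten recursively -> [17, 13, 7, 15, 7, 14, 18, 8]
= [12, 17, 13, 7, 15, 7, 14, 18, 8]


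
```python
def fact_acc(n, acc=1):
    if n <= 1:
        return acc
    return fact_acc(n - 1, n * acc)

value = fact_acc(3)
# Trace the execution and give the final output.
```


fact_acc(3, 1)
= fact_acc(2, 3 * 1) = fact_acc(2, 3)
= fact_acc(1, 2 * 3) = fact_acc(1, 6)
n <= 1, return acc = 6


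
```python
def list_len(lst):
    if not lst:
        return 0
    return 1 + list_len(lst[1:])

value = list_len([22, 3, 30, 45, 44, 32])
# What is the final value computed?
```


list_len([22, 3, 30, 45, 44, 32])
= 1 + list_len([3, 30, 45, 44, 32])
= 1 + 1 + list_len([30, 45, 44, 32])
= 1 + 1 + 1 + list_len([45, 44, 32])
= 1 + 1 + 1 + 1 + list_len([44, 32])
= 1 + 1 + 1 + 1 + 1 + list_len([32])
= 1 + 1 + 1 + 1 + 1 + 1 + list_len([])
= 1 + 1 + 1 + 1 + 1 + 1 + 0
= 6


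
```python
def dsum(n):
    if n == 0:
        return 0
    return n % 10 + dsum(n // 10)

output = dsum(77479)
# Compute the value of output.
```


dsum(77479)
= 9 + dsum(7747)
= 9 + 7 + dsum(774)
= 9 + 7 + 4 + dsum(77)
= 9 + 7 + 4 + 7 + dsum(7)
= 9 + 7 + 4 + 7 + 7 + dsum(0)
= 9 + 7 + 4 + 7 + 7 + 0
= 34


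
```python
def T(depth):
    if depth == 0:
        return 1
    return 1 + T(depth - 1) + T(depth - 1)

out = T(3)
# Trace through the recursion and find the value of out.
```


T(3)
= 1 + T(2) + T(2)
= 1 + 2 * T(2)
T(k) = 2^(k+1) - 1
T(0) = 1
T(1) = 3
T(2) = 7
T(3) = 15
T(3) = 2^4 - 1 = 15


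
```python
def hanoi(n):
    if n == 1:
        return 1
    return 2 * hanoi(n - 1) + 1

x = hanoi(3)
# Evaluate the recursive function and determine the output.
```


hanoi(3)
= 2 * hanoi(2) + 1
= 2 * (2 * hanoi(1) + 1) + 1
Now compute bottom-up:
hanoi(1) = 1
hanoi(2) = 2 * 1 + 1 = 3
hanoi(3) = 2 * 3 + 1 = 7
= 7


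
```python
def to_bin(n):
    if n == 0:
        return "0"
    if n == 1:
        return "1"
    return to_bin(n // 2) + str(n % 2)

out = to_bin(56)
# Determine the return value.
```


to_bin(56)
= to_bin(28) + "0"
= to_bin(14) + "0" + "0"
= to_bin(7) + "0" + "0" + "0"
= to_bin(3) + "1" + "0" + "0" + "0"
= to_bin(1) + "1" + "1" + "0" + "0" + "0"
= "1" + "1" + "1" + "0" + "0" + "0"
= "111000"


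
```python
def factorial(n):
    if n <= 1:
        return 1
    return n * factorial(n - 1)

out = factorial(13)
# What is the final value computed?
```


factorial(13)
= 13 * factorial(12)
= 13 * 12 * factorial(11)
= 13 * 12 * 11 * factorial(10)
= 13 * 12 * 11 * 10 * factorial(9)
= 13 * 12 * 11 * 10 * 9 * factorial(8)
= 13 * 12 * 11 * 10 * 9 * 8 * factorial(7)
= 13 * 12 * 11 * 10 * 9 * 8 * 7 * factorial(6)
= 13 * 12 * 11 * 10 * 9 * 8 * 7 * 6 * factorial(5)
= 13 * 12 * 11 * 10 * 9 * 8 * 7 * 6 * 5 * factorial(4)
= 13 * 12 * 11 * 10 * 9 * 8 * 7 * 6 * 5 * 4 * factorial(3)
= 13 * 12 * 11 * 10 * 9 * 8 * 7 * 6 * 5 * 4 * 3 * factorial(2)
= 13 * 12 * 11 * 10 * 9 * 8 * 7 * 6 * 5 * 4 * 3 * 2 * factorial(1)
= 13 * 12 * 11 * 10 * 9 * 8 * 7 * 6 * 5 * 4 * 3 * 2 * 1
= 6227020800


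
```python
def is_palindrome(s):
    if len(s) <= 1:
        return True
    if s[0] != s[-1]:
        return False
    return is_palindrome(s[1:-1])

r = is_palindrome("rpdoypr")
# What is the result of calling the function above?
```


is_palindrome("rpdoypr")
"rpdoypr": s[0]='r' == s[-1]='r' -> is_palindrome("pdoyp")
"pdoyp": s[0]='p' == s[-1]='p' -> is_palindrome("doy")
"doy": s[0]='d' != s[-1]='y' -> False
= False


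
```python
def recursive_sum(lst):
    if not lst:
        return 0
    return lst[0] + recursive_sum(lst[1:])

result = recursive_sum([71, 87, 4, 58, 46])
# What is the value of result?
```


recursive_sum([71, 87, 4, 58, 46])
= 71 + recursive_sum([87, 4, 58, 46])
= 71 + 87 + recursive_sum([4, 58, 46])
= 71 + 87 + 4 + recursive_sum([58, 46])
= 71 + 87 + 4 + 58 + recursive_sum([46])
= 71 + 87 + 4 + 58 + 46 + recursive_sum([])
= 71 + 87 + 4 + 58 + 46 + 0
= 266


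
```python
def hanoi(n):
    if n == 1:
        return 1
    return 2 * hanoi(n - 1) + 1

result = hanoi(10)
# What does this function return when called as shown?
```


hanoi(10)
= 2 * hanoi(9) + 1
= 2 * (2 * hanoi(8) + 1) + 1
= 2 * (2 * (2 * hanoi(7) + 1) + 1) + 1
= 2 * (2 * (2 * (2 * hanoi(6) + 1) + 1) + 1) + 1
= 2 * (2 * (2 * (2 * (2 * hanoi(5) + 1) + 1) + 1) + 1) + 1
= 2 * (2 * (2 * (2 * (2 * (2 * hanoi(4) + 1) + 1) + 1) + 1) + 1) + 1
= 2 * (2 * (2 * (2 * (2 * (2 * (2 * hanoi(3) + 1) + 1) + 1) + 1) + 1) + 1) + 1
= 2 * (2 * (2 * (2 * (2 * (2 * (2 * (2 * hanoi(2) + 1) + 1) + 1) + 1) + 1) + 1) + 1) + 1
= 2 * (2 * (2 * (2 * (2 * (2 * (2 * (2 * (2 * hanoi(1) + 1) + 1) + 1) + 1) + 1) + 1) + 1) + 1) + 1
Now compute bottom-up:
hanoi(1) = 1
hanoi(2) = 2 * 1 + 1 = 3
hanoi(3) = 2 * 3 + 1 = 7
hanoi(4) = 2 * 7 + 1 = 15
hanoi(5) = 2 * 15 + 1 = 31
hanoi(6) = 2 * 31 + 1 = 63
hanoi(7) = 2 * 63 + 1 = 127
hanoi(8) = 2 * 127 + 1 = 255
hanoi(9) = 2 * 255 + 1 = 511
hanoi(10) = 2 * 511 + 1 = 1023
= 1023


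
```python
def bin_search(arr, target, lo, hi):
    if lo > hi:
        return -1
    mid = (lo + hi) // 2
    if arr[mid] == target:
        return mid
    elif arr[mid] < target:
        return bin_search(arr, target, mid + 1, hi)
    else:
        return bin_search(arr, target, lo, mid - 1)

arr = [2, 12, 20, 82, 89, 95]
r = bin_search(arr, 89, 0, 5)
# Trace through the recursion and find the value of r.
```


bin_search(arr, 89, 0, 5)
lo=0, hi=5, mid=2, arr[mid]=20
20 < 89, search right half
lo=3, hi=5, mid=4, arr[mid]=89
arr[4] == 89, found at index 4
= 4


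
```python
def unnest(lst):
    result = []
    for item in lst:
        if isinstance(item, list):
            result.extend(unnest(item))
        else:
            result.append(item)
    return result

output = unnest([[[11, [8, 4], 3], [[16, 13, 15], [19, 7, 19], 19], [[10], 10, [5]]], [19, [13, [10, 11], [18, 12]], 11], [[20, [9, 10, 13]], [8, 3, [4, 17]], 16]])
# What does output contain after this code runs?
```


unnest([[[11, [8, 4], 3], [[16, 13, 15], [19, 7, 19], 19], [[10], 10, [5]]], [19, [13, [10, 11], [18, 12]], 11], [[20, [9, 10, 13]], [8, 3, [4, 17]], 16]])
Processing each element:
  [[11, [8, 4], 3], [[16, 13, 15], [19, 7, 19], 19], [[10], 10, [5]]] is a list -> unnest recursively -> [11, 8, 4, 3, 16, 13, 15, 19, 7, 19, 19, 10, 10, 5]
  [19, [13, [10, 11], [18, 12]], 11] is a list -> unnest recursively -> [19, 13, 10, 11, 18, 12, 11]
  [[20, [9, 10, 13]], [8, 3, [4, 17]], 16] is a list -> unnest recursively -> [20, 9, 10, 13, 8, 3, 4, 17, 16]
= [11, 8, 4, 3, 16, 13, 15, 19, 7, 19, 19, 10, 10, 5, 19, 13, 10, 11, 18, 12, 11, 20, 9, 10, 13, 8, 3, 4, 17, 16]


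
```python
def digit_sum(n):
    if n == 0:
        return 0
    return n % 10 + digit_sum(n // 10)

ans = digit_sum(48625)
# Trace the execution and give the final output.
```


digit_sum(48625)
= 5 + digit_sum(4862)
= 5 + 2 + digit_sum(486)
= 5 + 2 + 6 + digit_sum(48)
= 5 + 2 + 6 + 8 + digit_sum(4)
= 5 + 2 + 6 + 8 + 4 + digit_sum(0)
= 5 + 2 + 6 + 8 + 4 + 0
= 25


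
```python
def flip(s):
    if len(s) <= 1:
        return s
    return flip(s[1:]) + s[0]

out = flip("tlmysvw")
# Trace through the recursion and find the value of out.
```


flip("tlmysvw")
= flip("lmysvw") + "t"
= flip("mysvw") + "l" + "t"
= flip("ysvw") + "m" + "l" + "t"
= flip("svw") + "y" + "m" + "l" + "t"
= flip("vw") + "s" + "y" + "m" + "l" + "t"
= flip("w") + "v" + "s" + "y" + "m" + "l" + "t"
= "w" + "v" + "s" + "y" + "m" + "l" + "t"
= "wvsymlt"


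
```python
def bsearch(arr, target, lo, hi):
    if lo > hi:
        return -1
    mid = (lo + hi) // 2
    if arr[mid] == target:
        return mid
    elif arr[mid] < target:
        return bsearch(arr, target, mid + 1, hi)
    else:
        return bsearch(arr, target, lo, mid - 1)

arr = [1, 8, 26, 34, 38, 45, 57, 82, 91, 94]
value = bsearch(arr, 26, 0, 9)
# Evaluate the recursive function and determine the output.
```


bsearch(arr, 26, 0, 9)
lo=0, hi=9, mid=4, arr[mid]=38
38 > 26, search left half
lo=0, hi=3, mid=1, arr[mid]=8
8 < 26, search right half
lo=2, hi=3, mid=2, arr[mid]=26
arr[2] == 26, found at index 2
= 2


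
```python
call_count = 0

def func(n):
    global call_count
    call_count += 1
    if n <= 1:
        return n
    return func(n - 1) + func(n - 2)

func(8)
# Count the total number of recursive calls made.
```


func(8) calls func(7) and func(6); each non-base call branches into two more.
Let C(k) = total number of calls made by func(k), including the call to func(k) itself.
Base cases: C(0) = 1, C(1) = 1
Recurrence: C(k) = 1 + C(k-1) + C(k-2)
  C(2) = 1 + C(1) + C(0) = 1 + 1 + 1 = 3
  C(3) = 1 + C(2) + C(1) = 1 + 3 + 1 = 5
  C(4) = 1 + C(3) + C(2) = 1 + 5 + 3 = 9
  C(5) = 1 + C(4) + C(3) = 1 + 9 + 5 = 15
  C(6) = 1 + C(5) + C(4) = 1 + 15 + 9 = 25
  C(7) = 1 + C(6) + C(5) = 1 + 25 + 15 = 41
  C(8) = 1 + C(7) + C(6) = 1 + 41 + 25 = 67
Total calls = C(8) = 67


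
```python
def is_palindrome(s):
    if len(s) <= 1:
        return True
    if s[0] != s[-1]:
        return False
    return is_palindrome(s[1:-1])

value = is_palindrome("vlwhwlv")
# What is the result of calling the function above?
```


is_palindrome("vlwhwlv")
"vlwhwlv": s[0]='v' == s[-1]='v' -> is_palindrome("lwhwl")
"lwhwl": s[0]='l' == s[-1]='l' -> is_palindrome("whw")
"whw": s[0]='w' == s[-1]='w' -> is_palindrome("h")
"h": len <= 1 -> True
= True


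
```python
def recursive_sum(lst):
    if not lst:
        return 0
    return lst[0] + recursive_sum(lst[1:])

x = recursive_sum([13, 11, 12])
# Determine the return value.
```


recursive_sum([13, 11, 12])
= 13 + recursive_sum([11, 12])
= 13 + 11 + recursive_sum([12])
= 13 + 11 + 12 + recursive_sum([])
= 13 + 11 + 12 + 0
= 36


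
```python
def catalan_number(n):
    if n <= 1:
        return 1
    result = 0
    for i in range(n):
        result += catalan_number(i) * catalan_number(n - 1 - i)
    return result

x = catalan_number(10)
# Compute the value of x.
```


catalan_number(10)
= sum of catalan_number(i) * catalan_number(10-1-i) for i in 0..9
First compute sub-values bottom-up:
  catalan_number(0) = 1, catalan_number(1) = 1
  catalan_number(2) = 1*1 + 1*1 = 2
  catalan_number(3) = 1*2 + 1*1 + 2*1 = 5
  catalan_number(4) = 1*5 + 1*2 + 2*1 + 5*1 = 14
  catalan_number(5) = 1*14 + 1*5 + 2*2 + 5*1 + 14*1 = 42
  catalan_number(6) = 1*42 + 1*14 + 2*5 + 5*2 + 14*1 + 42*1 = 132
  catalan_number(7) = 1*132 + 1*42 + 2*14 + 5*5 + 14*2 + 42*1 + 132*1 = 429
  catalan_number(8) = 1*429 + 1*132 + 2*42 + 5*14 + 14*5 + 42*2 + 132*1 + 429*1 = 1430
  catalan_number(9) = 1*1430 + 1*429 + 2*132 + 5*42 + 14*14 + 42*5 + 132*2 + 429*1 + 1430*1 = 4862
Now catalan_number(10):
  catalan_number(0)*catalan_number(9) = 1*4862 = 4862
  catalan_number(1)*catalan_number(8) = 1*1430 = 1430
  catalan_number(2)*catalan_number(7) = 2*429 = 858
  catalan_number(3)*catalan_number(6) = 5*132 = 660
  catalan_number(4)*catalan_number(5) = 14*42 = 588
  catalan_number(5)*catalan_number(4) = 42*14 = 588
  catalan_number(6)*catalan_number(3) = 132*5 = 660
  catalan_number(7)*catalan_number(2) = 429*2 = 858
  catalan_number(8)*catalan_number(1) = 1430*1 = 1430
  catalan_number(9)*catalan_number(0) = 4862*1 = 4862
= 4862 + 1430 + 858 + 660 + 588 + 588 + 660 + 858 + 1430 + 4862
= 16796


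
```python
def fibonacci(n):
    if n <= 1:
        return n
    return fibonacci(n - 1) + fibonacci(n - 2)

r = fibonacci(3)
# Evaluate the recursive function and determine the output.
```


fibonacci(3)
= fibonacci(2) + fibonacci(1)
Computing bottom-up: fibonacci(0)=0, fibonacci(1)=1, fibonacci(2)=1, fibonacci(3)=2
= 2


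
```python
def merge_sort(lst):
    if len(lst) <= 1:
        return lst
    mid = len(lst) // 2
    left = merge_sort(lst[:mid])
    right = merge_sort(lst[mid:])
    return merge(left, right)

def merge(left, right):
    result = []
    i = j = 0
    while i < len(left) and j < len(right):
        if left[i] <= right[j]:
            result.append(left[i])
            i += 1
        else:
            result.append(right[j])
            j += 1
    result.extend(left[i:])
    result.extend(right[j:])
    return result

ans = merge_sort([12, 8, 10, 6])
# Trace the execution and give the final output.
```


merge_sort([12, 8, 10, 6])
Split into [12, 8] and [10, 6]
Left sorted: [8, 12]
Right sorted: [6, 10]
Merge [8, 12] and [6, 10]
= [6, 8, 10, 12]


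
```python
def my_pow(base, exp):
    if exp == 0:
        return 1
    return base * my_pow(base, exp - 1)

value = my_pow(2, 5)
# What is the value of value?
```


my_pow(2, 5)
= 2 * my_pow(2, 4)
= 2 * 2 * my_pow(2, 3)
= 2 * 2 * 2 * my_pow(2, 2)
= 2 * 2 * 2 * 2 * my_pow(2, 1)
= 2 * 2 * 2 * 2 * 2 * my_pow(2, 0)
= 2 * 2 * 2 * 2 * 2 * 1
= 32


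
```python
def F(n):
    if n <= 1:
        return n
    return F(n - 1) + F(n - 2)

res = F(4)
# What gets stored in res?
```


F(4)
= F(3) + F(2)
= (F(2) + F(1)) + F(2)
Computing bottom-up: F(0)=0, F(1)=1, F(2)=1, F(3)=2, F(4)=3
= 3


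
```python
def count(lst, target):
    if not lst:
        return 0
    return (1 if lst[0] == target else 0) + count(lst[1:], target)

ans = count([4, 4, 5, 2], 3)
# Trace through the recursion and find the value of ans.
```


count([4, 4, 5, 2], 3)
lst[0]=4 != 3: 0 + count([4, 5, 2], 3)
lst[0]=4 != 3: 0 + count([5, 2], 3)
lst[0]=5 != 3: 0 + count([2], 3)
lst[0]=2 != 3: 0 + count([], 3)
= 0


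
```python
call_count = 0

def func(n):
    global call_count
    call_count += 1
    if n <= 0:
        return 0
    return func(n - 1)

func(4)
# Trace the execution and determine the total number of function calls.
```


func(4) calls func(3) calls ... calls func(0)
Total calls: 4 + 1 (for base case) = 5


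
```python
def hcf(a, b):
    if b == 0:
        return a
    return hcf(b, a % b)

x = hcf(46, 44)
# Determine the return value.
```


hcf(46, 44)
= hcf(44, 46 % 44) = hcf(44, 2)
= hcf(2, 44 % 2) = hcf(2, 0)
b == 0, return a = 2


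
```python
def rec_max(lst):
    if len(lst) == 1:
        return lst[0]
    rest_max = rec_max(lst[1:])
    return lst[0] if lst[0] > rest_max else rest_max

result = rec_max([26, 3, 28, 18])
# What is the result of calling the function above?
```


rec_max([26, 3, 28, 18])
= compare 26 with rec_max([3, 28, 18])
= compare 3 with rec_max([28, 18])
= compare 28 with rec_max([18])
Base: rec_max([18]) = 18
compare 28 with 18: max = 28
compare 3 with 28: max = 28
compare 26 with 28: max = 28
= 28


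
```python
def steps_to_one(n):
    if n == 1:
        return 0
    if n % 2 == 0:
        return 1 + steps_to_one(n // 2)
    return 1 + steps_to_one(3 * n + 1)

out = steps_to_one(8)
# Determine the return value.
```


steps_to_one(8)
8 is even -> steps_to_one(4)
4 is even -> steps_to_one(2)
2 is even -> steps_to_one(1)
Reached 1 after 3 steps
= 3


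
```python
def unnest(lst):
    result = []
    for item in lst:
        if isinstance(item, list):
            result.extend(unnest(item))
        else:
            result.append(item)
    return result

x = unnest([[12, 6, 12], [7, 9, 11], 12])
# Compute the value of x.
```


unnest([[12, 6, 12], [7, 9, 11], 12])
Processing each element:
  [12, 6, 12] is a list -> unnest recursively -> [12, 6, 12]
  [7, 9, 11] is a list -> unnest recursively -> [7, 9, 11]
  12 is not a list -> append 12
= [12, 6, 12, 7, 9, 11, 12]


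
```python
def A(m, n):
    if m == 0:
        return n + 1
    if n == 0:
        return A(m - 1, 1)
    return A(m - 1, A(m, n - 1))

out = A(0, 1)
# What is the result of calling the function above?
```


A(0, 1)
m == 0: return 1 + 1 = 2
= 2


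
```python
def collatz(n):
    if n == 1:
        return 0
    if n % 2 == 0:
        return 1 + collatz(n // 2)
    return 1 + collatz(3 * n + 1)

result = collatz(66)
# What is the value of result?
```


collatz(66)
66 is even -> collatz(33)
33 is odd -> 3*33+1 = 100 -> collatz(100)
100 is even -> collatz(50)
50 is even -> collatz(25)
25 is odd -> 3*25+1 = 76 -> collatz(76)
76 is even -> collatz(38)
38 is even -> collatz(19)
19 is odd -> 3*19+1 = 58 -> collatz(58)
58 is even -> collatz(29)
29 is odd -> 3*29+1 = 88 -> collatz(88)
88 is even -> collatz(44)
44 is even -> collatz(22)
22 is even -> collatz(11)
11 is odd -> 3*11+1 = 34 -> collatz(34)
34 is even -> collatz(17)
17 is odd -> 3*17+1 = 52 -> collatz(52)
52 is even -> collatz(26)
26 is even -> collatz(13)
13 is odd -> 3*13+1 = 40 -> collatz(40)
40 is even -> collatz(20)
20 is even -> collatz(10)
10 is even -> collatz(5)
5 is odd -> 3*5+1 = 16 -> collatz(16)
16 is even -> collatz(8)
8 is even -> collatz(4)
4 is even -> collatz(2)
2 is even -> collatz(1)
Reached 1 after 27 steps
= 27


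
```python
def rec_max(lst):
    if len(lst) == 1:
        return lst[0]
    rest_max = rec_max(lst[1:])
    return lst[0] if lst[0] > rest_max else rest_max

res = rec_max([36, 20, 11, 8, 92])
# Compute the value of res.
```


rec_max([36, 20, 11, 8, 92])
= compare 36 with rec_max([20, 11, 8, 92])
= compare 20 with rec_max([11, 8, 92])
= compare 11 with rec_max([8, 92])
= compare 8 with rec_max([92])
Base: rec_max([92]) = 92
compare 8 with 92: max = 92
compare 11 with 92: max = 92
compare 20 with 92: max = 92
compare 36 with 92: max = 92
= 92


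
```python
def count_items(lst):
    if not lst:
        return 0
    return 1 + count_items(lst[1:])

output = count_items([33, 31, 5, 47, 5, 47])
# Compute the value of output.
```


count_items([33, 31, 5, 47, 5, 47])
= 1 + count_items([31, 5, 47, 5, 47])
= 1 + 1 + count_items([5, 47, 5, 47])
= 1 + 1 + 1 + count_items([47, 5, 47])
= 1 + 1 + 1 + 1 + count_items([5, 47])
= 1 + 1 + 1 + 1 + 1 + count_items([47])
= 1 + 1 + 1 + 1 + 1 + 1 + count_items([])
= 1 + 1 + 1 + 1 + 1 + 1 + 0
= 6


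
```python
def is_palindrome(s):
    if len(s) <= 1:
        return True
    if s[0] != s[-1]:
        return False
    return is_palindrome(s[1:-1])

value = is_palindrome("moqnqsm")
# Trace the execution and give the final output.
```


is_palindrome("moqnqsm")
"moqnqsm": s[0]='m' == s[-1]='m' -> is_palindrome("oqnqs")
"oqnqs": s[0]='o' != s[-1]='s' -> False
= False


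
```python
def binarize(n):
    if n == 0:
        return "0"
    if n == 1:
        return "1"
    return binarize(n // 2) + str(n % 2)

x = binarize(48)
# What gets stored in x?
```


binarize(48)
= binarize(24) + "0"
= binarize(12) + "0" + "0"
= binarize(6) + "0" + "0" + "0"
= binarize(3) + "0" + "0" + "0" + "0"
= binarize(1) + "1" + "0" + "0" + "0" + "0"
= "1" + "1" + "0" + "0" + "0" + "0"
= "110000"


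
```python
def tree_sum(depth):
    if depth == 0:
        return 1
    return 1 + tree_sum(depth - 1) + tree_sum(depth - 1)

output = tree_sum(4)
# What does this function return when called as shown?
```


tree_sum(4)
= 1 + tree_sum(3) + tree_sum(3)
= 1 + 2 * tree_sum(3)
tree_sum(k) = 2^(k+1) - 1
tree_sum(0) = 1
tree_sum(1) = 3
tree_sum(2) = 7
tree_sum(3) = 15
tree_sum(4) = 31
tree_sum(4) = 2^5 - 1 = 31


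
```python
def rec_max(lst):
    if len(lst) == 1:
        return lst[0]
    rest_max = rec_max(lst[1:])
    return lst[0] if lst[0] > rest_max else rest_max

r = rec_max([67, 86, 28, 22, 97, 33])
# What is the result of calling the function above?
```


rec_max([67, 86, 28, 22, 97, 33])
= compare 67 with rec_max([86, 28, 22, 97, 33])
= compare 86 with rec_max([28, 22, 97, 33])
= compare 28 with rec_max([22, 97, 33])
= compare 22 with rec_max([97, 33])
= compare 97 with rec_max([33])
Base: rec_max([33]) = 33
compare 97 with 33: max = 97
compare 22 with 97: max = 97
compare 28 with 97: max = 97
compare 86 with 97: max = 97
compare 67 with 97: max = 97
= 97


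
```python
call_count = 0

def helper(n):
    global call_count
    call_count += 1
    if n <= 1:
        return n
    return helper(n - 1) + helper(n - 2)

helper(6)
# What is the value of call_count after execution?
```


helper(6) calls helper(5) and helper(4); each non-base call branches into two more.
Let C(k) = total number of calls made by helper(k), including the call to helper(k) itself.
Base cases: C(0) = 1, C(1) = 1
Recurrence: C(k) = 1 + C(k-1) + C(k-2)
  C(2) = 1 + C(1) + C(0) = 1 + 1 + 1 = 3
  C(3) = 1 + C(2) + C(1) = 1 + 3 + 1 = 5
  C(4) = 1 + C(3) + C(2) = 1 + 5 + 3 = 9
  C(5) = 1 + C(4) + C(3) = 1 + 9 + 5 = 15
  C(6) = 1 + C(5) + C(4) = 1 + 15 + 9 = 25
Total calls = C(6) = 25


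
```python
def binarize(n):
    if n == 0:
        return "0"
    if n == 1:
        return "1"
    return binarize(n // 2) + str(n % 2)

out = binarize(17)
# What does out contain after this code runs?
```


binarize(17)
= binarize(8) + "1"
= binarize(4) + "0" + "1"
= binarize(2) + "0" + "0" + "1"
= binarize(1) + "0" + "0" + "0" + "1"
= "1" + "0" + "0" + "0" + "1"
= "10001"


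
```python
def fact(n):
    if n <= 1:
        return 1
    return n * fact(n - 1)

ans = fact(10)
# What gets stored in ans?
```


fact(10)
= 10 * fact(9)
= 10 * 9 * fact(8)
= 10 * 9 * 8 * fact(7)
= 10 * 9 * 8 * 7 * fact(6)
= 10 * 9 * 8 * 7 * 6 * fact(5)
= 10 * 9 * 8 * 7 * 6 * 5 * fact(4)
= 10 * 9 * 8 * 7 * 6 * 5 * 4 * fact(3)
= 10 * 9 * 8 * 7 * 6 * 5 * 4 * 3 * fact(2)
= 10 * 9 * 8 * 7 * 6 * 5 * 4 * 3 * 2 * fact(1)
= 10 * 9 * 8 * 7 * 6 * 5 * 4 * 3 * 2 * 1
= 3628800


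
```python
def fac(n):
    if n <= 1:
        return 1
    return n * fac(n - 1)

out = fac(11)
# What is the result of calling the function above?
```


fac(11)
= 11 * fac(10)
= 11 * 10 * fac(9)
= 11 * 10 * 9 * fac(8)
= 11 * 10 * 9 * 8 * fac(7)
= 11 * 10 * 9 * 8 * 7 * fac(6)
= 11 * 10 * 9 * 8 * 7 * 6 * fac(5)
= 11 * 10 * 9 * 8 * 7 * 6 * 5 * fac(4)
= 11 * 10 * 9 * 8 * 7 * 6 * 5 * 4 * fac(3)
= 11 * 10 * 9 * 8 * 7 * 6 * 5 * 4 * 3 * fac(2)
= 11 * 10 * 9 * 8 * 7 * 6 * 5 * 4 * 3 * 2 * fac(1)
= 11 * 10 * 9 * 8 * 7 * 6 * 5 * 4 * 3 * 2 * 1
= 39916800


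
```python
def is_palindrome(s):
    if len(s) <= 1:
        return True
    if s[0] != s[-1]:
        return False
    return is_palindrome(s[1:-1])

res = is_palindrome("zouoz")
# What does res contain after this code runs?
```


is_palindrome("zouoz")
"zouoz": s[0]='z' == s[-1]='z' -> is_palindrome("ouo")
"ouo": s[0]='o' == s[-1]='o' -> is_palindrome("u")
"u": len <= 1 -> True
= True


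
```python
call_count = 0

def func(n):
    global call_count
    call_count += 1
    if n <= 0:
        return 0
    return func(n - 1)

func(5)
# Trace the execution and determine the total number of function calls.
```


func(5) calls func(4) calls ... calls func(0)
Total calls: 5 + 1 (for base case) = 6


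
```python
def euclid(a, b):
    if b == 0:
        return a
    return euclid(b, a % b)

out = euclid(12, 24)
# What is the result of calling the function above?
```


euclid(12, 24)
= euclid(24, 12 % 24) = euclid(24, 12)
= euclid(12, 24 % 12) = euclid(12, 0)
b == 0, return a = 12


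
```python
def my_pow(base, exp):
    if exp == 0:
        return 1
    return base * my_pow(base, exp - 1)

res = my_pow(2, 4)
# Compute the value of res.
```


my_pow(2, 4)
= 2 * my_pow(2, 3)
= 2 * 2 * my_pow(2, 2)
= 2 * 2 * 2 * my_pow(2, 1)
= 2 * 2 * 2 * 2 * my_pow(2, 0)
= 2 * 2 * 2 * 2 * 1
= 16


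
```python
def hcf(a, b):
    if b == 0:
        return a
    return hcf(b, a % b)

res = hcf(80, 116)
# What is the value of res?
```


hcf(80, 116)
= hcf(116, 80 % 116) = hcf(116, 80)
= hcf(80, 116 % 80) = hcf(80, 36)
= hcf(36, 80 % 36) = hcf(36, 8)
= hcf(8, 36 % 8) = hcf(8, 4)
= hcf(4, 8 % 4) = hcf(4, 0)
b == 0, return a = 4


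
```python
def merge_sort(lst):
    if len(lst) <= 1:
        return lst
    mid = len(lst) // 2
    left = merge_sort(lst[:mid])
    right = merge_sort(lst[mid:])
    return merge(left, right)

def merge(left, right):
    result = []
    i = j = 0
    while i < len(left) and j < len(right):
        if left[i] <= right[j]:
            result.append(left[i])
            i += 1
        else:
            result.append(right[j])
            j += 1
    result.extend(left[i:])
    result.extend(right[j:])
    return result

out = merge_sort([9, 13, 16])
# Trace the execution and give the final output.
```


merge_sort([9, 13, 16])
Split into [9] and [13, 16]
Left sorted: [9]
Right sorted: [13, 16]
Merge [9] and [13, 16]
= [9, 13, 16]


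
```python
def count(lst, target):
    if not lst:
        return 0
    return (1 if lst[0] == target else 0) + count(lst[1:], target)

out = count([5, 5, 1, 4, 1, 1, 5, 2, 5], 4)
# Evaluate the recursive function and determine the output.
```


count([5, 5, 1, 4, 1, 1, 5, 2, 5], 4)
lst[0]=5 != 4: 0 + count([5, 1, 4, 1, 1, 5, 2, 5], 4)
lst[0]=5 != 4: 0 + count([1, 4, 1, 1, 5, 2, 5], 4)
lst[0]=1 != 4: 0 + count([4, 1, 1, 5, 2, 5], 4)
lst[0]=4 == 4: 1 + count([1, 1, 5, 2, 5], 4)
lst[0]=1 != 4: 0 + count([1, 5, 2, 5], 4)
lst[0]=1 != 4: 0 + count([5, 2, 5], 4)
lst[0]=5 != 4: 0 + count([2, 5], 4)
lst[0]=2 != 4: 0 + count([5], 4)
lst[0]=5 != 4: 0 + count([], 4)
= 1


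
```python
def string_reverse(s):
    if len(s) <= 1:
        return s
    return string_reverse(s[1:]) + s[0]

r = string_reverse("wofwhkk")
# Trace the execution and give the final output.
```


string_reverse("wofwhkk")
= string_reverse("ofwhkk") + "w"
= string_reverse("fwhkk") + "o" + "w"
= string_reverse("whkk") + "f" + "o" + "w"
= string_reverse("hkk") + "w" + "f" + "o" + "w"
= string_reverse("kk") + "h" + "w" + "f" + "o" + "w"
= string_reverse("k") + "k" + "h" + "w" + "f" + "o" + "w"
= "k" + "k" + "h" + "w" + "f" + "o" + "w"
= "kkhwfow"


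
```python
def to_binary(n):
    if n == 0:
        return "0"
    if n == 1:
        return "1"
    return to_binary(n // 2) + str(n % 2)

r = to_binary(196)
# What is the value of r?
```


to_binary(196)
= to_binary(98) + "0"
= to_binary(49) + "0" + "0"
= to_binary(24) + "1" + "0" + "0"
= to_binary(12) + "0" + "1" + "0" + "0"
= to_binary(6) + "0" + "0" + "1" + "0" + "0"
= to_binary(3) + "0" + "0" + "0" + "1" + "0" + "0"
= to_binary(1) + "1" + "0" + "0" + "0" + "1" + "0" + "0"
= "1" + "1" + "0" + "0" + "0" + "1" + "0" + "0"
= "11000100"


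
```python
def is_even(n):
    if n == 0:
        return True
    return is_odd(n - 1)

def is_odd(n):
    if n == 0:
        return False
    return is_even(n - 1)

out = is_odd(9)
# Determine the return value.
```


is_odd(9)
= is_even(8)
= is_odd(7)
= is_even(6)
= is_odd(5)
= is_even(4)
= is_odd(3)
= is_even(2)
= is_odd(1)
= is_even(0)
n == 0: return True
= True


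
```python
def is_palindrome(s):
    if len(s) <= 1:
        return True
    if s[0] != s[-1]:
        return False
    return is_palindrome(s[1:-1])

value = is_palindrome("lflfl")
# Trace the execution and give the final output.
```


is_palindrome("lflfl")
"lflfl": s[0]='l' == s[-1]='l' -> is_palindrome("flf")
"flf": s[0]='f' == s[-1]='f' -> is_palindrome("l")
"l": len <= 1 -> True
= True


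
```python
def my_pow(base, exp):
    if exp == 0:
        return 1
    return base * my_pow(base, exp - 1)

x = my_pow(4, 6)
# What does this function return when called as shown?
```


my_pow(4, 6)
= 4 * my_pow(4, 5)
= 4 * 4 * my_pow(4, 4)
= 4 * 4 * 4 * my_pow(4, 3)
= 4 * 4 * 4 * 4 * my_pow(4, 2)
= 4 * 4 * 4 * 4 * 4 * my_pow(4, 1)
= 4 * 4 * 4 * 4 * 4 * 4 * my_pow(4, 0)
= 4 * 4 * 4 * 4 * 4 * 4 * 1
= 4096
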